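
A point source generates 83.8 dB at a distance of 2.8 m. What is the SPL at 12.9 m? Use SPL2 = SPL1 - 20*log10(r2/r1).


r2/r1 = 12.9/2.8 = 4.60714
Correction = 20*log10(4.60714) = 13.2686 dB
SPL2 = 83.8 - 13.2686 = 70.531 dB


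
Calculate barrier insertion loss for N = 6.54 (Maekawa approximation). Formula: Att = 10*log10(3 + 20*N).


3 + 20*N = 3 + 20*6.54 = 133.8
Att = 10*log10(133.8) = 21.265 dB


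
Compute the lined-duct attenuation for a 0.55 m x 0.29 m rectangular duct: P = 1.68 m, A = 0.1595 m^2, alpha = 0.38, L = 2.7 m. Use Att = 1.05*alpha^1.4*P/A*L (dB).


alpha^1.4 = 0.38^1.4 = 0.258046
Attenuation rate = 1.05 * alpha^1.4 * P / A
= 1.05 * 0.258046 * 1.68 / 0.1595 = 2.85388 dB/m
Total Att = 2.85388 * 2.7 = 7.7055 dB


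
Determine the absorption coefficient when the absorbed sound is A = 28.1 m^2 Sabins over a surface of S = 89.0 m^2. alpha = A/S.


Absorption coefficient = absorbed power / incident power
alpha = A / S = 28.1 / 89.0 = 0.31573


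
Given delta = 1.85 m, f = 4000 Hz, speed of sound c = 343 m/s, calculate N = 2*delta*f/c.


N = 2*delta*f/c = 2*delta/lambda, where lambda = c/f
lambda = 343 / 4000 = 0.08575 m
N = 2 * 1.85 / 0.08575 = 43.149


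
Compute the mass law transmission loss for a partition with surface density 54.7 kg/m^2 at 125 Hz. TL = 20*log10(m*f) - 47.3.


m * f = 54.7 * 125 = 6837.5
20*log10(6837.5) = 76.6979 dB
TL = 76.6979 - 47.3 = 29.398 dB


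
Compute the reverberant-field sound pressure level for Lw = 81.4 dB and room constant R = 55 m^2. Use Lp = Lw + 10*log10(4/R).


4/R = 4/55 = 0.0727273
Lp = 81.4 + 10*log10(0.0727273) = 70.017 dB


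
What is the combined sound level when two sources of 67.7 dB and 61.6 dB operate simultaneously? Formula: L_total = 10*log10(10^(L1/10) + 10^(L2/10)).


10^(67.7/10) = 5.88844e+06
10^(61.6/10) = 1.44544e+06
Sum = 5.88844e+06 + 1.44544e+06 = 7.33388e+06
L_total = 10*log10(7.33388e+06) = 68.653 dB


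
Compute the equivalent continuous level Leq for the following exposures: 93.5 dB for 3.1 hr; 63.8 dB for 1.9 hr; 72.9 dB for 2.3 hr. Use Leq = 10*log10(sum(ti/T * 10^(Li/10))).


T_total = 3.1 + 1.9 + 2.3 = 7.3 hr
(3.1/7.3) * 10^(93.5/10) = 9.5069e+08
(1.9/7.3) * 10^(63.8/10) = 624354
(2.3/7.3) * 10^(72.9/10) = 6.14335e+06
Sum = 9.5069e+08 + 624354 + 6.14335e+06 = 9.57458e+08
Leq = 10*log10(9.57458e+08) = 89.811 dB


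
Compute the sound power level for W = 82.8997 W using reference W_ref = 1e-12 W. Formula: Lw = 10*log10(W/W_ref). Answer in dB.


W / W_ref = 82.8997 / 1e-12 = 8.28997e+13
Lw = 10 * log10(8.28997e+13) = 139.19 dB


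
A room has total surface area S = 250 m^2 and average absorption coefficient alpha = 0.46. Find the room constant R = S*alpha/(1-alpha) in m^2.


R = 250 * 0.46 / (1 - 0.46) = 212.96 m^2


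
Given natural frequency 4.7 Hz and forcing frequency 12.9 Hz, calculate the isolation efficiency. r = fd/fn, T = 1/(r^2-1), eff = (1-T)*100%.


r = 12.9 / 4.7 = 2.74468
r^2 - 1 = 2.74468^2 - 1 = 6.53327
T = 1/6.53327 = 0.153063
Efficiency = (1 - 0.153063)*100 = 84.694 %


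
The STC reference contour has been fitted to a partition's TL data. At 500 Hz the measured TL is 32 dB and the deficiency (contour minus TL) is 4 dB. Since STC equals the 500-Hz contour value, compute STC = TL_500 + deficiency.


By ASTM E413, STC = value of the fitted reference contour at 500 Hz.
Contour value at 500 Hz = TL_500 + deficiency = 32 + 4 = 36
STC = 36


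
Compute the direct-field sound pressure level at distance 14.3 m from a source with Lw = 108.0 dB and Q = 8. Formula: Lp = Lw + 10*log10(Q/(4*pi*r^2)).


4*pi*r^2 = 4*pi*14.3^2 = 2569.7 m^2
Q / (4*pi*r^2) = 8 / 2569.7 = 0.0031132
Lp = 108.0 + 10*log10(0.0031132) = 82.932 dB


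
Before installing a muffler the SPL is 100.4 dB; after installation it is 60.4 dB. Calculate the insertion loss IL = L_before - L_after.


Insertion loss = SPL without muffler - SPL with muffler
IL = 100.4 - 60.4 = 40 dB


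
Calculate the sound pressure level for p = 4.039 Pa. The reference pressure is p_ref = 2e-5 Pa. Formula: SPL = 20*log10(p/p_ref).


p / p_ref = 4.039 / 2e-5 = 201950
SPL = 20 * log10(201950) = 106.1 dB


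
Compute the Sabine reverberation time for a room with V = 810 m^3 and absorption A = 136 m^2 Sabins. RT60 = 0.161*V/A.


RT60 = 0.161 * 810 / 136 = 0.9589 s


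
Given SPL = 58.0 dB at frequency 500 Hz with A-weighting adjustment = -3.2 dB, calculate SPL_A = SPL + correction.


A-weighting table: 500 Hz -> -3.2 dB correction
SPL_A = SPL + correction = 58.0 + (-3.2) = 54.8 dBA


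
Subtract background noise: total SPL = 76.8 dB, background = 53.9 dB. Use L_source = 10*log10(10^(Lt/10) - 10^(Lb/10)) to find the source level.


10^(76.8/10) = 4.7863e+07
10^(53.9/10) = 245471
Difference = 4.7863e+07 - 245471 = 4.76175e+07
L_source = 10*log10(4.76175e+07) = 76.778 dB


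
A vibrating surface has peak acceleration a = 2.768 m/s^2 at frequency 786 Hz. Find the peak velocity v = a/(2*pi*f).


omega = 2*pi*f = 2*pi*786 = 4938.58 rad/s
v = a / omega = 2.768 / 4938.58 = 0.00056048 m/s


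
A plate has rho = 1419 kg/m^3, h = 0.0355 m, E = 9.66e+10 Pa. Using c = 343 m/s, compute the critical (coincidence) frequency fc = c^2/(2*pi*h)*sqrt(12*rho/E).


12*rho/E = 12*1419/9.66e+10 = 1.76273e-07
sqrt(12*rho/E) = sqrt(1.76273e-07) = 0.000419849
c^2/(2*pi*h) = 343^2/(2*pi*0.0355) = 527448
fc = 527448 * 0.000419849 = 221.45 Hz


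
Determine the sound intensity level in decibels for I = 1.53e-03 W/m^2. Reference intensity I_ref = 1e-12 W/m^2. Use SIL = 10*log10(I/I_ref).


I / I_ref = 1.53e-03 / 1e-12 = 1.53e+09
SIL = 10 * log10(1.53e+09) = 91.847 dB


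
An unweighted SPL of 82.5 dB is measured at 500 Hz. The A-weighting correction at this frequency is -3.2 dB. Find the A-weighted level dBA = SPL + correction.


A-weighting table: 500 Hz -> -3.2 dB correction
SPL_A = SPL + correction = 82.5 + (-3.2) = 79.3 dBA


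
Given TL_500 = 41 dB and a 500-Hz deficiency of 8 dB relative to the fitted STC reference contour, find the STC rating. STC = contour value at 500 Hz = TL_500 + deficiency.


By ASTM E413, STC = value of the fitted reference contour at 500 Hz.
Contour value at 500 Hz = TL_500 + deficiency = 41 + 8 = 49
STC = 49


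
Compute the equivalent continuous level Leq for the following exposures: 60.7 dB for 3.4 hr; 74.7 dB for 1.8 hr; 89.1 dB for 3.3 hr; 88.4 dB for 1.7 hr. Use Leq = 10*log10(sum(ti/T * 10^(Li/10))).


T_total = 3.4 + 1.8 + 3.3 + 1.7 = 10.2 hr
(3.4/10.2) * 10^(60.7/10) = 391633
(1.8/10.2) * 10^(74.7/10) = 5.20802e+06
(3.3/10.2) * 10^(89.1/10) = 2.62975e+08
(1.7/10.2) * 10^(88.4/10) = 1.15305e+08
Sum = 391633 + 5.20802e+06 + 2.62975e+08 + 1.15305e+08 = 3.8388e+08
Leq = 10*log10(3.8388e+08) = 85.842 dB


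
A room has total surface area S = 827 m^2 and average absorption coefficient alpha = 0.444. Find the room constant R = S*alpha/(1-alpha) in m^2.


R = 827 * 0.444 / (1 - 0.444) = 660.41 m^2


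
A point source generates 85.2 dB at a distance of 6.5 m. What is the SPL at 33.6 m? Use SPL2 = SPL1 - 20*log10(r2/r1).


r2/r1 = 33.6/6.5 = 5.16923
Correction = 20*log10(5.16923) = 14.2685 dB
SPL2 = 85.2 - 14.2685 = 70.931 dB


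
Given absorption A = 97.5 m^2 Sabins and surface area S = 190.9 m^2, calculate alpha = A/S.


Absorption coefficient = absorbed power / incident power
alpha = A / S = 97.5 / 190.9 = 0.51074


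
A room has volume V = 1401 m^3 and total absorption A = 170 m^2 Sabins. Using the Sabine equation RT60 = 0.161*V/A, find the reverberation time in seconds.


RT60 = 0.161 * 1401 / 170 = 1.3268 s


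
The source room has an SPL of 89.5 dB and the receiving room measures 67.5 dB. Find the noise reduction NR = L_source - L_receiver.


NR = L_source - L_receiver (difference between source and receiving room levels)
NR = 89.5 - 67.5 = 22 dB


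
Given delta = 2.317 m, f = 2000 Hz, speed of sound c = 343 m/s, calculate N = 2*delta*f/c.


N = 2*delta*f/c = 2*delta/lambda, where lambda = c/f
lambda = 343 / 2000 = 0.1715 m
N = 2 * 2.317 / 0.1715 = 27.02


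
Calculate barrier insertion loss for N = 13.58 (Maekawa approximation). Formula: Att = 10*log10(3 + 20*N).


3 + 20*N = 3 + 20*13.58 = 274.6
Att = 10*log10(274.6) = 24.387 dB


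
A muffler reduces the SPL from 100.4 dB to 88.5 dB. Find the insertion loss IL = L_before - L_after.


Insertion loss = SPL without muffler - SPL with muffler
IL = 100.4 - 88.5 = 11.9 dB


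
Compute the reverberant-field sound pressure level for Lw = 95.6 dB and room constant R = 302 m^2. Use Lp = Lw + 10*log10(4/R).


4/R = 4/302 = 0.013245
Lp = 95.6 + 10*log10(0.013245) = 76.821 dB


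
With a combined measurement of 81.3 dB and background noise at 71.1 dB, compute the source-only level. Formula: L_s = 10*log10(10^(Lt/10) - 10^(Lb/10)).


10^(81.3/10) = 1.34896e+08
10^(71.1/10) = 1.28825e+07
Difference = 1.34896e+08 - 1.28825e+07 = 1.22014e+08
L_source = 10*log10(1.22014e+08) = 80.864 dB


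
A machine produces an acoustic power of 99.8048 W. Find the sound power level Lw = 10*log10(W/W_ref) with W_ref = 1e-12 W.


W / W_ref = 99.8048 / 1e-12 = 9.98048e+13
Lw = 10 * log10(9.98048e+13) = 139.99 dB


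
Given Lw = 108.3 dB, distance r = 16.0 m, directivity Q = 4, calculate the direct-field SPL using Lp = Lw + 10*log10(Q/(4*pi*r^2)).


4*pi*r^2 = 4*pi*16.0^2 = 3216.99 m^2
Q / (4*pi*r^2) = 4 / 3216.99 = 0.0012434
Lp = 108.3 + 10*log10(0.0012434) = 79.246 dB


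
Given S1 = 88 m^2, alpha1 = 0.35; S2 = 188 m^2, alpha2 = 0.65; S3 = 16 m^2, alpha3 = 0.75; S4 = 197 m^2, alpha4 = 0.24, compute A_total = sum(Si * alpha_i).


88 * 0.35 = 30.8
188 * 0.65 = 122.2
16 * 0.75 = 12
197 * 0.24 = 47.28
A_total = 30.8 + 122.2 + 12 + 47.28 = 212.28 m^2


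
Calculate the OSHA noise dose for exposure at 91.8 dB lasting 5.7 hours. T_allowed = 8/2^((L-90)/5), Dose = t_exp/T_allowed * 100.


T_allowed = 8 / 2^((91.8 - 90)/5) = 6.23332 hr
Dose = 5.7 / 6.23332 * 100 = 91.444 %


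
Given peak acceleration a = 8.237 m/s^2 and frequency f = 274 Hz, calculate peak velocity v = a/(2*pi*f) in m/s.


omega = 2*pi*f = 2*pi*274 = 1721.59 rad/s
v = a / omega = 8.237 / 1721.59 = 0.0047845 m/s


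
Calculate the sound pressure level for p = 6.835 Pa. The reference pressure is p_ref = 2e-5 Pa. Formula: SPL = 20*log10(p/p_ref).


p / p_ref = 6.835 / 2e-5 = 341750
SPL = 20 * log10(341750) = 110.67 dB


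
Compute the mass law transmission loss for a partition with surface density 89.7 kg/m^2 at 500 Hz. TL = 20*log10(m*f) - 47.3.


m * f = 89.7 * 500 = 44850
20*log10(44850) = 93.0352 dB
TL = 93.0352 - 47.3 = 45.735 dB


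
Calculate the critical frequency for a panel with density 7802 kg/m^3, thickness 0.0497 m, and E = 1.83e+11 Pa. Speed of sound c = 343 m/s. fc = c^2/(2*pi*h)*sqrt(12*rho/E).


12*rho/E = 12*7802/1.83e+11 = 5.11607e-07
sqrt(12*rho/E) = sqrt(5.11607e-07) = 0.000715267
c^2/(2*pi*h) = 343^2/(2*pi*0.0497) = 376749
fc = 376749 * 0.000715267 = 269.48 Hz


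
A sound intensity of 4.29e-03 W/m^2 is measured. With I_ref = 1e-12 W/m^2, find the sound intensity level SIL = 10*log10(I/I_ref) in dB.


I / I_ref = 4.29e-03 / 1e-12 = 4.29e+09
SIL = 10 * log10(4.29e+09) = 96.325 dB


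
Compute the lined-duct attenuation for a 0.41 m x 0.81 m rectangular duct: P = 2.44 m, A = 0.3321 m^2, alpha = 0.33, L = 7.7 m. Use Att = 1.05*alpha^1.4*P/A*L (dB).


alpha^1.4 = 0.33^1.4 = 0.211797
Attenuation rate = 1.05 * alpha^1.4 * P / A
= 1.05 * 0.211797 * 2.44 / 0.3321 = 1.63392 dB/m
Total Att = 1.63392 * 7.7 = 12.581 dB


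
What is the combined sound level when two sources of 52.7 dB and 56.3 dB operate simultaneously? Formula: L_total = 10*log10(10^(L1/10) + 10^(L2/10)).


10^(52.7/10) = 186209
10^(56.3/10) = 426580
Sum = 186209 + 426580 = 612789
L_total = 10*log10(612789) = 57.873 dB


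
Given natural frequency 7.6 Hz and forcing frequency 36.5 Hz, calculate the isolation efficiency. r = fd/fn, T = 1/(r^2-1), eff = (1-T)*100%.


r = 36.5 / 7.6 = 4.80263
r^2 - 1 = 4.80263^2 - 1 = 22.0653
T = 1/22.0653 = 0.04532
Efficiency = (1 - 0.04532)*100 = 95.468 %


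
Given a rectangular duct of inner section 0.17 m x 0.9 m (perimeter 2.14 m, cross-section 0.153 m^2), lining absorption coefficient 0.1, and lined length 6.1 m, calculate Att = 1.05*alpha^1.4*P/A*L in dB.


alpha^1.4 = 0.1^1.4 = 0.0398107
Attenuation rate = 1.05 * alpha^1.4 * P / A
= 1.05 * 0.0398107 * 2.14 / 0.153 = 0.584671 dB/m
Total Att = 0.584671 * 6.1 = 3.5665 dB


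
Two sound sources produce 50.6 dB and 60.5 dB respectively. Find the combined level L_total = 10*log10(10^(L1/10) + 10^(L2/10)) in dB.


10^(50.6/10) = 114815
10^(60.5/10) = 1.12202e+06
Sum = 114815 + 1.12202e+06 = 1.23684e+06
L_total = 10*log10(1.23684e+06) = 60.923 dB


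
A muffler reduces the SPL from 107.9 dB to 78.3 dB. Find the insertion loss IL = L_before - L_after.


Insertion loss = SPL without muffler - SPL with muffler
IL = 107.9 - 78.3 = 29.6 dB


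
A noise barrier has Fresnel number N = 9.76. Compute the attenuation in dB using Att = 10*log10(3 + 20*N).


3 + 20*N = 3 + 20*9.76 = 198.2
Att = 10*log10(198.2) = 22.971 dB


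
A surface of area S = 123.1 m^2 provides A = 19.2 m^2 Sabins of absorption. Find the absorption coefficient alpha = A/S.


Absorption coefficient = absorbed power / incident power
alpha = A / S = 19.2 / 123.1 = 0.15597


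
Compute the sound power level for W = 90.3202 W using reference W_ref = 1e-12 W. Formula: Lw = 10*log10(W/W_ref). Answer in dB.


W / W_ref = 90.3202 / 1e-12 = 9.03202e+13
Lw = 10 * log10(9.03202e+13) = 139.56 dB


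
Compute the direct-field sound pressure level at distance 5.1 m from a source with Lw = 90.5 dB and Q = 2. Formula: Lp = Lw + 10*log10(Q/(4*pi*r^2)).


4*pi*r^2 = 4*pi*5.1^2 = 326.851 m^2
Q / (4*pi*r^2) = 2 / 326.851 = 0.006119
Lp = 90.5 + 10*log10(0.006119) = 68.367 dB


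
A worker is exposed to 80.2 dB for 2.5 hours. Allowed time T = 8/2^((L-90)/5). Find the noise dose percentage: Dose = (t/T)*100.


T_allowed = 8 / 2^((80.2 - 90)/5) = 31.125 hr
Dose = 2.5 / 31.125 * 100 = 8.0321 %


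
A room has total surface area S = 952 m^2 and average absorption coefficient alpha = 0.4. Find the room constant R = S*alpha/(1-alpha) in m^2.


R = 952 * 0.4 / (1 - 0.4) = 634.67 m^2


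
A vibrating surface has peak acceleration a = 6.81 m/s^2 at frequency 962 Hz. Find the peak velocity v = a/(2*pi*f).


omega = 2*pi*f = 2*pi*962 = 6044.42 rad/s
v = a / omega = 6.81 / 6044.42 = 0.0011267 m/s


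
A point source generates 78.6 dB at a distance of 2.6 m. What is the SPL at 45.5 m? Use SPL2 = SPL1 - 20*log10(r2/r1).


r2/r1 = 45.5/2.6 = 17.5
Correction = 20*log10(17.5) = 24.8608 dB
SPL2 = 78.6 - 24.8608 = 53.739 dB


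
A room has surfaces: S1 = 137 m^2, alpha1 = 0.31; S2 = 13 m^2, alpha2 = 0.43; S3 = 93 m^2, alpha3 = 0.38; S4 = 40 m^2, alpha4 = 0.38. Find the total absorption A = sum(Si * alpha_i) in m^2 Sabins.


137 * 0.31 = 42.47
13 * 0.43 = 5.59
93 * 0.38 = 35.34
40 * 0.38 = 15.2
A_total = 42.47 + 5.59 + 35.34 + 15.2 = 98.6 m^2


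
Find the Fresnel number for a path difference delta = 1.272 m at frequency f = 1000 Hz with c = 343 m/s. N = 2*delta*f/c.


N = 2*delta*f/c = 2*delta/lambda, where lambda = c/f
lambda = 343 / 1000 = 0.343 m
N = 2 * 1.272 / 0.343 = 7.4169


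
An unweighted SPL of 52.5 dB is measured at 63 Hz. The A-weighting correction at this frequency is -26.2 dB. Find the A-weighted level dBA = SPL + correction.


A-weighting table: 63 Hz -> -26.2 dB correction
SPL_A = SPL + correction = 52.5 + (-26.2) = 26.3 dBA


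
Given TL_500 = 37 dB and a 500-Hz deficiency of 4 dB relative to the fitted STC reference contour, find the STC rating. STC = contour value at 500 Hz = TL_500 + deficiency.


By ASTM E413, STC = value of the fitted reference contour at 500 Hz.
Contour value at 500 Hz = TL_500 + deficiency = 37 + 4 = 41
STC = 41


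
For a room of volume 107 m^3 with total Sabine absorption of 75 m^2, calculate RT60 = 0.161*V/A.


RT60 = 0.161 * 107 / 75 = 0.22969 s


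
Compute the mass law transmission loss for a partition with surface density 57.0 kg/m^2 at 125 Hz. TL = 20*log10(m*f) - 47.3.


m * f = 57.0 * 125 = 7125
20*log10(7125) = 77.0557 dB
TL = 77.0557 - 47.3 = 29.756 dB


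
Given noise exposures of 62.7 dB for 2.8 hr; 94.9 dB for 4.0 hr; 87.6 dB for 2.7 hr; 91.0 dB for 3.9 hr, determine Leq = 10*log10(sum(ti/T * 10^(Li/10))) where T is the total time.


T_total = 2.8 + 4.0 + 2.7 + 3.9 = 13.4 hr
(2.8/13.4) * 10^(62.7/10) = 389093
(4.0/13.4) * 10^(94.9/10) = 9.22476e+08
(2.7/13.4) * 10^(87.6/10) = 1.15947e+08
(3.9/13.4) * 10^(91.0/10) = 3.66404e+08
Sum = 389093 + 9.22476e+08 + 1.15947e+08 + 3.66404e+08 = 1.40522e+09
Leq = 10*log10(1.40522e+09) = 91.477 dB


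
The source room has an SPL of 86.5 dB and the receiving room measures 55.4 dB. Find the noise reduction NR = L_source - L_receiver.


NR = L_source - L_receiver (difference between source and receiving room levels)
NR = 86.5 - 55.4 = 31.1 dB


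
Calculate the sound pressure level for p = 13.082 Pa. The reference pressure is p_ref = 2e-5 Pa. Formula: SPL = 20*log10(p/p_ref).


p / p_ref = 13.082 / 2e-5 = 654100
SPL = 20 * log10(654100) = 116.31 dB


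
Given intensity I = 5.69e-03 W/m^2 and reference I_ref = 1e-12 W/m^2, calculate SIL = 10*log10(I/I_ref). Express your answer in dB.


I / I_ref = 5.69e-03 / 1e-12 = 5.69e+09
SIL = 10 * log10(5.69e+09) = 97.551 dB


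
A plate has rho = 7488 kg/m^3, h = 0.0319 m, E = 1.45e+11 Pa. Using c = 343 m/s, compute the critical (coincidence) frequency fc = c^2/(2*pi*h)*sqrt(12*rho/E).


12*rho/E = 12*7488/1.45e+11 = 6.19697e-07
sqrt(12*rho/E) = sqrt(6.19697e-07) = 0.000787208
c^2/(2*pi*h) = 343^2/(2*pi*0.0319) = 586972
fc = 586972 * 0.000787208 = 462.07 Hz


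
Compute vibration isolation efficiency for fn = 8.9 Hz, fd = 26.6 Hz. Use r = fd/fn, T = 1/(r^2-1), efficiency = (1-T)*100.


r = 26.6 / 8.9 = 2.98876
r^2 - 1 = 2.98876^2 - 1 = 7.93269
T = 1/7.93269 = 0.126061
Efficiency = (1 - 0.126061)*100 = 87.394 %


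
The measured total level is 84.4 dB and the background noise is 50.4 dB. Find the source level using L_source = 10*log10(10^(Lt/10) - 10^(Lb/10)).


10^(84.4/10) = 2.75423e+08
10^(50.4/10) = 109648
Difference = 2.75423e+08 - 109648 = 2.75313e+08
L_source = 10*log10(2.75313e+08) = 84.398 dB


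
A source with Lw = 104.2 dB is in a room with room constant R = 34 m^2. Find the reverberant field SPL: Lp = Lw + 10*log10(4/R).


4/R = 4/34 = 0.117647
Lp = 104.2 + 10*log10(0.117647) = 94.906 dB


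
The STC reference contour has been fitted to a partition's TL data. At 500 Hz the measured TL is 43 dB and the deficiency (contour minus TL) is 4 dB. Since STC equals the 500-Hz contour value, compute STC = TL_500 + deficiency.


By ASTM E413, STC = value of the fitted reference contour at 500 Hz.
Contour value at 500 Hz = TL_500 + deficiency = 43 + 4 = 47
STC = 47


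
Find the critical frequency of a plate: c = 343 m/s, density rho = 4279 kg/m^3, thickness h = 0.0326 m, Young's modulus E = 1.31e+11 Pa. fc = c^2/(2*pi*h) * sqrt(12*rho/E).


12*rho/E = 12*4279/1.31e+11 = 3.91969e-07
sqrt(12*rho/E) = sqrt(3.91969e-07) = 0.000626074
c^2/(2*pi*h) = 343^2/(2*pi*0.0326) = 574369
fc = 574369 * 0.000626074 = 359.6 Hz


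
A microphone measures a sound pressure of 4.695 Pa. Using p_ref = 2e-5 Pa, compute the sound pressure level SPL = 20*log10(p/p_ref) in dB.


p / p_ref = 4.695 / 2e-5 = 234750
SPL = 20 * log10(234750) = 107.41 dB


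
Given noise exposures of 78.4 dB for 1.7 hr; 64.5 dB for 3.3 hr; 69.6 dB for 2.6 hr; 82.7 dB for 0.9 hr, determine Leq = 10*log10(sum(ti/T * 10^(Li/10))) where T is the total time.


T_total = 1.7 + 3.3 + 2.6 + 0.9 = 8.5 hr
(1.7/8.5) * 10^(78.4/10) = 1.38366e+07
(3.3/8.5) * 10^(64.5/10) = 1.0942e+06
(2.6/8.5) * 10^(69.6/10) = 2.78968e+06
(0.9/8.5) * 10^(82.7/10) = 1.97162e+07
Sum = 1.38366e+07 + 1.0942e+06 + 2.78968e+06 + 1.97162e+07 = 3.74367e+07
Leq = 10*log10(3.74367e+07) = 75.733 dB


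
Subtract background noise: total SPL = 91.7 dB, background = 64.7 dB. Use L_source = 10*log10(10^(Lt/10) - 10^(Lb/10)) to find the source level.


10^(91.7/10) = 1.47911e+09
10^(64.7/10) = 2.95121e+06
Difference = 1.47911e+09 - 2.95121e+06 = 1.47616e+09
L_source = 10*log10(1.47616e+09) = 91.691 dB


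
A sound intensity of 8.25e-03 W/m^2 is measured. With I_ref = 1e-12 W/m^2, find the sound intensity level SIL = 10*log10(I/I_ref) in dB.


I / I_ref = 8.25e-03 / 1e-12 = 8.25e+09
SIL = 10 * log10(8.25e+09) = 99.165 dB


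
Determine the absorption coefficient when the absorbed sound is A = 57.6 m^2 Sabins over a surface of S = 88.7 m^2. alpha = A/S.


Absorption coefficient = absorbed power / incident power
alpha = A / S = 57.6 / 88.7 = 0.64938


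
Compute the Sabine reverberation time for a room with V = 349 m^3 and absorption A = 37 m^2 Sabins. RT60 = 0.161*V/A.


RT60 = 0.161 * 349 / 37 = 1.5186 s


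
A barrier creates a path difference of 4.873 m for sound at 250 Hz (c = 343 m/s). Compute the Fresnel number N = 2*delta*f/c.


N = 2*delta*f/c = 2*delta/lambda, where lambda = c/f
lambda = 343 / 250 = 1.372 m
N = 2 * 4.873 / 1.372 = 7.1035


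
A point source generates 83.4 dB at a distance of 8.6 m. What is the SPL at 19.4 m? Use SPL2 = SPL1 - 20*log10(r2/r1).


r2/r1 = 19.4/8.6 = 2.25581
Correction = 20*log10(2.25581) = 7.06605 dB
SPL2 = 83.4 - 7.06605 = 76.334 dB


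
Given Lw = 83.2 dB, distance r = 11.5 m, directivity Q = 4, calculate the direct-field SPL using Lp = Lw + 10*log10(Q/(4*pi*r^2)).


4*pi*r^2 = 4*pi*11.5^2 = 1661.9 m^2
Q / (4*pi*r^2) = 4 / 1661.9 = 0.00240688
Lp = 83.2 + 10*log10(0.00240688) = 57.015 dB


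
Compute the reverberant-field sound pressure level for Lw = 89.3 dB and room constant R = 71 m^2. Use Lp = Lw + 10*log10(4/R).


4/R = 4/71 = 0.056338
Lp = 89.3 + 10*log10(0.056338) = 76.808 dB


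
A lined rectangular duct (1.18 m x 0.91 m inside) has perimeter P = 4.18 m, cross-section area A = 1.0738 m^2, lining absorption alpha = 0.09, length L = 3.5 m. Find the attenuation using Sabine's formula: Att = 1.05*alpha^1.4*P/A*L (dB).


alpha^1.4 = 0.09^1.4 = 0.034351
Attenuation rate = 1.05 * alpha^1.4 * P / A
= 1.05 * 0.034351 * 4.18 / 1.0738 = 0.140405 dB/m
Total Att = 0.140405 * 3.5 = 0.49142 dB


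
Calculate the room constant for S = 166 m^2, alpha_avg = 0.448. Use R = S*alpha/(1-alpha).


R = 166 * 0.448 / (1 - 0.448) = 134.72 m^2


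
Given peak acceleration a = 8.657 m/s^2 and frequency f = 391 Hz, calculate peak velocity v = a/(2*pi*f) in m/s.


omega = 2*pi*f = 2*pi*391 = 2456.73 rad/s
v = a / omega = 8.657 / 2456.73 = 0.0035238 m/s


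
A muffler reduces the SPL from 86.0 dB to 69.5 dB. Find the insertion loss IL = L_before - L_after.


Insertion loss = SPL without muffler - SPL with muffler
IL = 86.0 - 69.5 = 16.5 dB


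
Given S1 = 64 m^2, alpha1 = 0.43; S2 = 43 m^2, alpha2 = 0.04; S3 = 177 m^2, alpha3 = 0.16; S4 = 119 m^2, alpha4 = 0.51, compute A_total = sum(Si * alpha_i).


64 * 0.43 = 27.52
43 * 0.04 = 1.72
177 * 0.16 = 28.32
119 * 0.51 = 60.69
A_total = 27.52 + 1.72 + 28.32 + 60.69 = 118.25 m^2


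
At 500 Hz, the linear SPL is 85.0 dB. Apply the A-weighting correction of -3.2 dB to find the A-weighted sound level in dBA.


A-weighting table: 500 Hz -> -3.2 dB correction
SPL_A = SPL + correction = 85.0 + (-3.2) = 81.8 dBA


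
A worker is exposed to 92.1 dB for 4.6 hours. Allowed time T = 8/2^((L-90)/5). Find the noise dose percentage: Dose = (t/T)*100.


T_allowed = 8 / 2^((92.1 - 90)/5) = 5.9794 hr
Dose = 4.6 / 5.9794 * 100 = 76.931 %


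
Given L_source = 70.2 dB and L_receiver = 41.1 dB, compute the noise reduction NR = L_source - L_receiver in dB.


NR = L_source - L_receiver (difference between source and receiving room levels)
NR = 70.2 - 41.1 = 29.1 dB


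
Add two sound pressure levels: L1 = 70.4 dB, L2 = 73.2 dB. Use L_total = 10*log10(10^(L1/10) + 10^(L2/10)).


10^(70.4/10) = 1.09648e+07
10^(73.2/10) = 2.0893e+07
Sum = 1.09648e+07 + 2.0893e+07 = 3.18578e+07
L_total = 10*log10(3.18578e+07) = 75.032 dB


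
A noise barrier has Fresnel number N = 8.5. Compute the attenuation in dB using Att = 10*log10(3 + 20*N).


3 + 20*N = 3 + 20*8.5 = 173
Att = 10*log10(173) = 22.38 dB


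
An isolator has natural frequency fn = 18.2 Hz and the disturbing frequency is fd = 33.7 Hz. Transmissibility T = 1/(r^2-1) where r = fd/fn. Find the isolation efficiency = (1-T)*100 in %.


r = 33.7 / 18.2 = 1.85165
r^2 - 1 = 1.85165^2 - 1 = 2.42861
T = 1/2.42861 = 0.411758
Efficiency = (1 - 0.411758)*100 = 58.824 %


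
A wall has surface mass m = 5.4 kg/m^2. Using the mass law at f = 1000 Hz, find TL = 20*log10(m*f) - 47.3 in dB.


m * f = 5.4 * 1000 = 5400
20*log10(5400) = 74.6479 dB
TL = 74.6479 - 47.3 = 27.348 dB


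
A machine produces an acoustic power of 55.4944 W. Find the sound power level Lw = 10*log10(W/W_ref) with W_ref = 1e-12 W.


W / W_ref = 55.4944 / 1e-12 = 5.54944e+13
Lw = 10 * log10(5.54944e+13) = 137.44 dB


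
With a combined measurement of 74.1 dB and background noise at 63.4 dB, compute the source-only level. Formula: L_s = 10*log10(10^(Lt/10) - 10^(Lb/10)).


10^(74.1/10) = 2.5704e+07
10^(63.4/10) = 2.18776e+06
Difference = 2.5704e+07 - 2.18776e+06 = 2.35162e+07
L_source = 10*log10(2.35162e+07) = 73.714 dB


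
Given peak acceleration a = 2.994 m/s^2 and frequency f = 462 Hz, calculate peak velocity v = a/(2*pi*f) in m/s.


omega = 2*pi*f = 2*pi*462 = 2902.83 rad/s
v = a / omega = 2.994 / 2902.83 = 0.0010314 m/s


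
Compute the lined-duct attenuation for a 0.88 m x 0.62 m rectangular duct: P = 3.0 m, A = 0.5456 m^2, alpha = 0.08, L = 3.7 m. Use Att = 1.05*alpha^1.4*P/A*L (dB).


alpha^1.4 = 0.08^1.4 = 0.029129
Attenuation rate = 1.05 * alpha^1.4 * P / A
= 1.05 * 0.029129 * 3.0 / 0.5456 = 0.168175 dB/m
Total Att = 0.168175 * 3.7 = 0.62225 dB


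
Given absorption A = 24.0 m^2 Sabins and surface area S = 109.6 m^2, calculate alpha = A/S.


Absorption coefficient = absorbed power / incident power
alpha = A / S = 24.0 / 109.6 = 0.21898


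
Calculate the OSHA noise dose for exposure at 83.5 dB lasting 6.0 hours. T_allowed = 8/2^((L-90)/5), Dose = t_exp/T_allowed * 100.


T_allowed = 8 / 2^((83.5 - 90)/5) = 19.6983 hr
Dose = 6.0 / 19.6983 * 100 = 30.459 %


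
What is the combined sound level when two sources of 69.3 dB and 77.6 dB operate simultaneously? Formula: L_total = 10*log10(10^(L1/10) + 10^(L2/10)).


10^(69.3/10) = 8.51138e+06
10^(77.6/10) = 5.7544e+07
Sum = 8.51138e+06 + 5.7544e+07 = 6.60554e+07
L_total = 10*log10(6.60554e+07) = 78.199 dB


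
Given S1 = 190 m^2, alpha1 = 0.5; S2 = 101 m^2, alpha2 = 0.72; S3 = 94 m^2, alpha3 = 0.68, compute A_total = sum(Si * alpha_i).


190 * 0.5 = 95
101 * 0.72 = 72.72
94 * 0.68 = 63.92
A_total = 95 + 72.72 + 63.92 = 231.64 m^2


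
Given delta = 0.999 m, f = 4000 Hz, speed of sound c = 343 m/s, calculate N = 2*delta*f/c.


N = 2*delta*f/c = 2*delta/lambda, where lambda = c/f
lambda = 343 / 4000 = 0.08575 m
N = 2 * 0.999 / 0.08575 = 23.3


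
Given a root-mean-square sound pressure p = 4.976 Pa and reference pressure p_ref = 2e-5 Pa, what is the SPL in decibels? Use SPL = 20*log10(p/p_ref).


p / p_ref = 4.976 / 2e-5 = 248800
SPL = 20 * log10(248800) = 107.92 dB


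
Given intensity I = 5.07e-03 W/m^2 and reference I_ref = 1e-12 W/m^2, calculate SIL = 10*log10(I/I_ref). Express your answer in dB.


I / I_ref = 5.07e-03 / 1e-12 = 5.07e+09
SIL = 10 * log10(5.07e+09) = 97.05 dB


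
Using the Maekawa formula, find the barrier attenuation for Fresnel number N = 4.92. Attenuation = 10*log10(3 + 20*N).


3 + 20*N = 3 + 20*4.92 = 101.4
Att = 10*log10(101.4) = 20.06 dB


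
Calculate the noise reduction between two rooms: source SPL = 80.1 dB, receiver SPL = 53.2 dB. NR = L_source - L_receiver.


NR = L_source - L_receiver (difference between source and receiving room levels)
NR = 80.1 - 53.2 = 26.9 dB


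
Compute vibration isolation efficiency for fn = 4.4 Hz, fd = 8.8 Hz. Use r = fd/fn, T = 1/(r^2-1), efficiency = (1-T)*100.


r = 8.8 / 4.4 = 2
r^2 - 1 = 2^2 - 1 = 3
T = 1/3 = 0.333333
Efficiency = (1 - 0.333333)*100 = 66.667 %


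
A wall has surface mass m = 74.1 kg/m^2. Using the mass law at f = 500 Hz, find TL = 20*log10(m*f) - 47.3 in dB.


m * f = 74.1 * 500 = 37050
20*log10(37050) = 91.3758 dB
TL = 91.3758 - 47.3 = 44.076 dB


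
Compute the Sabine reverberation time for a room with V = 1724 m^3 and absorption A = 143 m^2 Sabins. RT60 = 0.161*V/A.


RT60 = 0.161 * 1724 / 143 = 1.941 s


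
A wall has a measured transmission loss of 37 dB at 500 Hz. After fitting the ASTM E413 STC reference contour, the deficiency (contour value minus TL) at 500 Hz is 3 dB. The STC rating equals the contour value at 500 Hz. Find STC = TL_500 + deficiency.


By ASTM E413, STC = value of the fitted reference contour at 500 Hz.
Contour value at 500 Hz = TL_500 + deficiency = 37 + 3 = 40
STC = 40


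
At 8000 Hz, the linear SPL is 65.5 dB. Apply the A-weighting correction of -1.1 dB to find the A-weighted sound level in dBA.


A-weighting table: 8000 Hz -> -1.1 dB correction
SPL_A = SPL + correction = 65.5 + (-1.1) = 64.4 dBA


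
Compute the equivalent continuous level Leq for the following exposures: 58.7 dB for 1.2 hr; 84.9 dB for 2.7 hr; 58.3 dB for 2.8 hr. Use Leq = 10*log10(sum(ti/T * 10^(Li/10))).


T_total = 1.2 + 2.7 + 2.8 = 6.7 hr
(1.2/6.7) * 10^(58.7/10) = 132772
(2.7/6.7) * 10^(84.9/10) = 1.24534e+08
(2.8/6.7) * 10^(58.3/10) = 282542
Sum = 132772 + 1.24534e+08 + 282542 = 1.24949e+08
Leq = 10*log10(1.24949e+08) = 80.967 dB


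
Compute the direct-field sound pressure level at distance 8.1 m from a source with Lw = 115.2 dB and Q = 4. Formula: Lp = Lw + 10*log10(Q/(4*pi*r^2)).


4*pi*r^2 = 4*pi*8.1^2 = 824.48 m^2
Q / (4*pi*r^2) = 4 / 824.48 = 0.00485154
Lp = 115.2 + 10*log10(0.00485154) = 92.059 dB


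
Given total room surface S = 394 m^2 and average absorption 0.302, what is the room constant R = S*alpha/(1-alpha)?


R = 394 * 0.302 / (1 - 0.302) = 170.47 m^2


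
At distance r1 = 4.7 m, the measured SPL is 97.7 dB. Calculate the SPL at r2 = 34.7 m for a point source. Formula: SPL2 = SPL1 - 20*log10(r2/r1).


r2/r1 = 34.7/4.7 = 7.38298
Correction = 20*log10(7.38298) = 17.3646 dB
SPL2 = 97.7 - 17.3646 = 80.335 dB


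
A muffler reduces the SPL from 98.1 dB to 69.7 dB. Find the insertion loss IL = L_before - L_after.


Insertion loss = SPL without muffler - SPL with muffler
IL = 98.1 - 69.7 = 28.4 dB


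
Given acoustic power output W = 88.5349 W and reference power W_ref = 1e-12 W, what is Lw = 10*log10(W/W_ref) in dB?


W / W_ref = 88.5349 / 1e-12 = 8.85349e+13
Lw = 10 * log10(8.85349e+13) = 139.47 dB


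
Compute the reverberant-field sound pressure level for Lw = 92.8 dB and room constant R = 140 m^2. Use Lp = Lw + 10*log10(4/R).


4/R = 4/140 = 0.0285714
Lp = 92.8 + 10*log10(0.0285714) = 77.359 dB


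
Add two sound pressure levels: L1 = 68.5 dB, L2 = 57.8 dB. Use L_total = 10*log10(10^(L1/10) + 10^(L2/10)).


10^(68.5/10) = 7.07946e+06
10^(57.8/10) = 602560
Sum = 7.07946e+06 + 602560 = 7.68202e+06
L_total = 10*log10(7.68202e+06) = 68.855 dB


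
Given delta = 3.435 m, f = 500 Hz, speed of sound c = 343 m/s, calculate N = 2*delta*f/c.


N = 2*delta*f/c = 2*delta/lambda, where lambda = c/f
lambda = 343 / 500 = 0.686 m
N = 2 * 3.435 / 0.686 = 10.015


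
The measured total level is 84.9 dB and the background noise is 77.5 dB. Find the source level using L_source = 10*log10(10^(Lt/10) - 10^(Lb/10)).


10^(84.9/10) = 3.0903e+08
10^(77.5/10) = 5.62341e+07
Difference = 3.0903e+08 - 5.62341e+07 = 2.52796e+08
L_source = 10*log10(2.52796e+08) = 84.028 dB


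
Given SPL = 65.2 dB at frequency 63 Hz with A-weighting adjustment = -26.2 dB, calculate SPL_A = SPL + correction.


A-weighting table: 63 Hz -> -26.2 dB correction
SPL_A = SPL + correction = 65.2 + (-26.2) = 39 dBA


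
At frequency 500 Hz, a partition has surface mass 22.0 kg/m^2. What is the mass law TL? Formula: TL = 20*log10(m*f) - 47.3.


m * f = 22.0 * 500 = 11000
20*log10(11000) = 80.8279 dB
TL = 80.8279 - 47.3 = 33.528 dB


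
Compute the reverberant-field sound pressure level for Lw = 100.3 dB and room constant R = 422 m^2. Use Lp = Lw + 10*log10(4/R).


4/R = 4/422 = 0.00947867
Lp = 100.3 + 10*log10(0.00947867) = 80.067 dB


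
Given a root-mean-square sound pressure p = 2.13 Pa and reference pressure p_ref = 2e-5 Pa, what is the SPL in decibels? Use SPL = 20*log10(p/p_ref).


p / p_ref = 2.13 / 2e-5 = 106500
SPL = 20 * log10(106500) = 100.55 dB


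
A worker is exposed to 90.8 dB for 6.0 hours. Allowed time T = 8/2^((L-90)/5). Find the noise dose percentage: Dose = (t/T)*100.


T_allowed = 8 / 2^((90.8 - 90)/5) = 7.1602 hr
Dose = 6.0 / 7.1602 * 100 = 83.797 %


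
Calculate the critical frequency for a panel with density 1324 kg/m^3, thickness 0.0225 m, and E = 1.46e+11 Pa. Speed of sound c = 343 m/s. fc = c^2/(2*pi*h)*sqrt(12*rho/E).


12*rho/E = 12*1324/1.46e+11 = 1.08822e-07
sqrt(12*rho/E) = sqrt(1.08822e-07) = 0.000329882
c^2/(2*pi*h) = 343^2/(2*pi*0.0225) = 832196
fc = 832196 * 0.000329882 = 274.53 Hz


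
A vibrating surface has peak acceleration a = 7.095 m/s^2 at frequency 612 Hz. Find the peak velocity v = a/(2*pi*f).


omega = 2*pi*f = 2*pi*612 = 3845.31 rad/s
v = a / omega = 7.095 / 3845.31 = 0.0018451 m/s


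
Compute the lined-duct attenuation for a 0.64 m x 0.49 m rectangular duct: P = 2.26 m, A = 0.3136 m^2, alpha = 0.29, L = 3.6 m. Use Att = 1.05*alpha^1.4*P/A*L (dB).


alpha^1.4 = 0.29^1.4 = 0.176749
Attenuation rate = 1.05 * alpha^1.4 * P / A
= 1.05 * 0.176749 * 2.26 / 0.3136 = 1.33745 dB/m
Total Att = 1.33745 * 3.6 = 4.8148 dB


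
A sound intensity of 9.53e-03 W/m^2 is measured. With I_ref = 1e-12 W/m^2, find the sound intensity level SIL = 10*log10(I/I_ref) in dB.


I / I_ref = 9.53e-03 / 1e-12 = 9.53e+09
SIL = 10 * log10(9.53e+09) = 99.791 dB


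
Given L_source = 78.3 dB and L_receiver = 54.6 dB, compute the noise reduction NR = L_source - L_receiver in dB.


NR = L_source - L_receiver (difference between source and receiving room levels)
NR = 78.3 - 54.6 = 23.7 dB


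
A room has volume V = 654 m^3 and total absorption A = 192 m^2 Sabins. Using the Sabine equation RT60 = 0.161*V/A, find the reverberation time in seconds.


RT60 = 0.161 * 654 / 192 = 0.54841 s


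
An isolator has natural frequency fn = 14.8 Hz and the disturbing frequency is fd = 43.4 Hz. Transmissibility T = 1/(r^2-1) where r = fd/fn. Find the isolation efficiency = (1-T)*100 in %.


r = 43.4 / 14.8 = 2.93243
r^2 - 1 = 2.93243^2 - 1 = 7.59915
T = 1/7.59915 = 0.131594
Efficiency = (1 - 0.131594)*100 = 86.841 %


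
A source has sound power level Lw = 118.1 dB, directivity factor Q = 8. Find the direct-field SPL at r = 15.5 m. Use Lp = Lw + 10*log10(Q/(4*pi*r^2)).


4*pi*r^2 = 4*pi*15.5^2 = 3019.07 m^2
Q / (4*pi*r^2) = 8 / 3019.07 = 0.00264982
Lp = 118.1 + 10*log10(0.00264982) = 92.332 dB


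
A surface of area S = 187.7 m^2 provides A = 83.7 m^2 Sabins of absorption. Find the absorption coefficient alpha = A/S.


Absorption coefficient = absorbed power / incident power
alpha = A / S = 83.7 / 187.7 = 0.44592


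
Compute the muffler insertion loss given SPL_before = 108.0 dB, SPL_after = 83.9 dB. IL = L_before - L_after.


Insertion loss = SPL without muffler - SPL with muffler
IL = 108.0 - 83.9 = 24.1 dB


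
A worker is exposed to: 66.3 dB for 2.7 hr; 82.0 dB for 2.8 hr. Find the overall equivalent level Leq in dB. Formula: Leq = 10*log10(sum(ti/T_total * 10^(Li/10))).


T_total = 2.7 + 2.8 = 5.5 hr
(2.7/5.5) * 10^(66.3/10) = 2.09412e+06
(2.8/5.5) * 10^(82.0/10) = 8.06855e+07
Sum = 2.09412e+06 + 8.06855e+07 = 8.27796e+07
Leq = 10*log10(8.27796e+07) = 79.179 dB


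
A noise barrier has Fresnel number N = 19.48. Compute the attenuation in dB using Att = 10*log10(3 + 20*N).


3 + 20*N = 3 + 20*19.48 = 392.6
Att = 10*log10(392.6) = 25.94 dB


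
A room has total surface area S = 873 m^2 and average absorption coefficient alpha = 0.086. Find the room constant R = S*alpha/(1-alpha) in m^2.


R = 873 * 0.086 / (1 - 0.086) = 82.142 m^2


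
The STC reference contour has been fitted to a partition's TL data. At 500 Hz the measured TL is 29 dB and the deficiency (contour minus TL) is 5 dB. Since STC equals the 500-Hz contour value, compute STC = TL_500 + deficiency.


By ASTM E413, STC = value of the fitted reference contour at 500 Hz.
Contour value at 500 Hz = TL_500 + deficiency = 29 + 5 = 34
STC = 34


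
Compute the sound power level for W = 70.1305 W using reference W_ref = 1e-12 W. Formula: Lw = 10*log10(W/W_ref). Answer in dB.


W / W_ref = 70.1305 / 1e-12 = 7.01305e+13
Lw = 10 * log10(7.01305e+13) = 138.46 dB


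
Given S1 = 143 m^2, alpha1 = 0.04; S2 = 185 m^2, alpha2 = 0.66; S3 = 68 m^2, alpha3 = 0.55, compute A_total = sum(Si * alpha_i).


143 * 0.04 = 5.72
185 * 0.66 = 122.1
68 * 0.55 = 37.4
A_total = 5.72 + 122.1 + 37.4 = 165.22 m^2


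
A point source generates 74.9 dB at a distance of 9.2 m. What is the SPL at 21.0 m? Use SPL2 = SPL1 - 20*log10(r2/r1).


r2/r1 = 21.0/9.2 = 2.28261
Correction = 20*log10(2.28261) = 7.16863 dB
SPL2 = 74.9 - 7.16863 = 67.731 dB


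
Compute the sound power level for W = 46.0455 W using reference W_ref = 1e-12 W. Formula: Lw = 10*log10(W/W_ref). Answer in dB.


W / W_ref = 46.0455 / 1e-12 = 4.60455e+13
Lw = 10 * log10(4.60455e+13) = 136.63 dB


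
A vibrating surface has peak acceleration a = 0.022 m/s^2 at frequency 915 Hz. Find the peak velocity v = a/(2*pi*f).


omega = 2*pi*f = 2*pi*915 = 5749.11 rad/s
v = a / omega = 0.022 / 5749.11 = 3.8267e-06 m/s


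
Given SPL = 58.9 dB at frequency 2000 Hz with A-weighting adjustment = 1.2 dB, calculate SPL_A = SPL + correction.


A-weighting table: 2000 Hz -> 1.2 dB correction
SPL_A = SPL + correction = 58.9 + (1.2) = 60.1 dBA


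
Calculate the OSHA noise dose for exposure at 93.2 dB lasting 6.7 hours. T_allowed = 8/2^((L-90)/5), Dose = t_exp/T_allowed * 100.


T_allowed = 8 / 2^((93.2 - 90)/5) = 5.1337 hr
Dose = 6.7 / 5.1337 * 100 = 130.51 %


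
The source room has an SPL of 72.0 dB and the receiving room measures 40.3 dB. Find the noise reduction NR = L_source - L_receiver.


NR = L_source - L_receiver (difference between source and receiving room levels)
NR = 72.0 - 40.3 = 31.7 dB


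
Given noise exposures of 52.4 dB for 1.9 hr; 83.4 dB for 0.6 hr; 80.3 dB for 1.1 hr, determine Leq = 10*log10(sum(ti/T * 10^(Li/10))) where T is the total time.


T_total = 1.9 + 0.6 + 1.1 = 3.6 hr
(1.9/3.6) * 10^(52.4/10) = 91717.3
(0.6/3.6) * 10^(83.4/10) = 3.64627e+07
(1.1/3.6) * 10^(80.3/10) = 3.27409e+07
Sum = 91717.3 + 3.64627e+07 + 3.27409e+07 = 6.92953e+07
Leq = 10*log10(6.92953e+07) = 78.407 dB


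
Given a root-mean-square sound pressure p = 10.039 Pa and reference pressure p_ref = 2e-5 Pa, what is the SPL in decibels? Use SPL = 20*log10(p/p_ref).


p / p_ref = 10.039 / 2e-5 = 501950
SPL = 20 * log10(501950) = 114.01 dB


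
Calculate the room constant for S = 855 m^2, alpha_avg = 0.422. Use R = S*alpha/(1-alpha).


R = 855 * 0.422 / (1 - 0.422) = 624.24 m^2


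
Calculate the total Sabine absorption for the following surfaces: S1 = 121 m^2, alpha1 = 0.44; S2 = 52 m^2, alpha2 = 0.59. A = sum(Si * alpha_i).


121 * 0.44 = 53.24
52 * 0.59 = 30.68
A_total = 53.24 + 30.68 = 83.92 m^2


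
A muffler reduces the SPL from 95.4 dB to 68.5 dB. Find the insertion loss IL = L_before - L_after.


Insertion loss = SPL without muffler - SPL with muffler
IL = 95.4 - 68.5 = 26.9 dB
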